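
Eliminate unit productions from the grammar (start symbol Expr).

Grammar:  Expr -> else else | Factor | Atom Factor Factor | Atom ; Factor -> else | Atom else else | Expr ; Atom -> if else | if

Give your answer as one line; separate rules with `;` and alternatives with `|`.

Unit pairs: Expr ⇒* {Atom, Factor}; Factor ⇒* {Atom, Expr}.
For each unit pair (A, B), copy every non-unit production of B to A, then drop all unit productions.

Expr -> if else | if | else | Atom else else | else else | Atom Factor Factor; Factor -> if else | if | else | Atom else else | else else | Atom Factor Factor; Atom -> if else | if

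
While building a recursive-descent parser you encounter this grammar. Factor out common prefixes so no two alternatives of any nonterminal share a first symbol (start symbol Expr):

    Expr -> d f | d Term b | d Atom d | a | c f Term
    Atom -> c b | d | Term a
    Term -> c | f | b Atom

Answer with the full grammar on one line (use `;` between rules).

Expr -> a | c f Term | d Expr1; Atom -> c b | d | Term a; Term -> c | f | b Atom; Expr1 -> f | Term b | Atom d

Expr has alternatives sharing prefix 'd': factor to Expr → d Expr1 with Expr1 → f | Term b | Atom d.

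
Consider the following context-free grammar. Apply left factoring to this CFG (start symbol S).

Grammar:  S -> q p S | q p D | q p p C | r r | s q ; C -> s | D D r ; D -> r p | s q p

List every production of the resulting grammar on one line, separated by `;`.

S has alternatives sharing prefix 'q p': factor to S → q p S' with S' → S | D | p C.

S -> r r | s q | q p S'; C -> s | D D r; D -> r p | s q p; S' -> S | D | p C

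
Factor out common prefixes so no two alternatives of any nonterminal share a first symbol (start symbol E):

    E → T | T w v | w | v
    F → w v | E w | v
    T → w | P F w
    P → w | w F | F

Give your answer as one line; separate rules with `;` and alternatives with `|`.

E has alternatives sharing prefix 'T': factor to E → T E' with E' → ε | w v.
P has alternatives sharing prefix 'w': factor to P → w P' with P' → ε | F.

E → w | v | T E'; F → w v | E w | v; T → w | P F w; P → F | w P'; E' → ε | w v; P' → ε | F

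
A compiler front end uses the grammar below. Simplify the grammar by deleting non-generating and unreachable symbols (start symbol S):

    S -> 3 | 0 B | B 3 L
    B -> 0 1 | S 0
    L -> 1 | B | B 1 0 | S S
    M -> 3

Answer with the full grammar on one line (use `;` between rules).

Generating nonterminals: {B, L, M, S}.
Reachable from S after that: {B, L, S}.
Removed useless symbols: {M} and every production mentioning them.

S -> 3 | 0 B | B 3 L; B -> 0 1 | S 0; L -> 1 | B | B 1 0 | S S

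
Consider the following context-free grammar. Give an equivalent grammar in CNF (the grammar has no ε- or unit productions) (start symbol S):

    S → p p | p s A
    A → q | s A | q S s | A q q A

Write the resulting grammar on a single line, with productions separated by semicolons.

S → X1 X1 | X1 Y1; A → q | X2 A | X3 Y2 | A Y3; X1 → p; X2 → s; X3 → q; Y1 → X2 A; Y2 → S X2; Y3 → X3 Y4; Y4 → X3 A

Introduce a nonterminal for each terminal appearing in a rule of length ≥ 2: X1 → p, X2 → s, X3 → q.
Binarize each right-hand side of length ≥ 3 by chaining fresh nonterminals (Y1, Y2, …): affected rules were S → X1 X2 A; A → X3 S X2; A → A X3 X3 A.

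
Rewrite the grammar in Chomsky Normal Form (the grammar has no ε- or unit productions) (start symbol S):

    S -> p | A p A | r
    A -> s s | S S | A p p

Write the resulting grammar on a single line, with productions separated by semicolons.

Introduce a nonterminal for each terminal appearing in a rule of length ≥ 2: X1 → p, X2 → s.
Binarize each right-hand side of length ≥ 3 by chaining fresh nonterminals (Y1, Y2, …): affected rules were S → A X1 A; A → A X1 X1.

S -> p | A Y1 | r; A -> X2 X2 | S S | A Y2; X1 -> p; X2 -> s; Y1 -> X1 A; Y2 -> X1 X1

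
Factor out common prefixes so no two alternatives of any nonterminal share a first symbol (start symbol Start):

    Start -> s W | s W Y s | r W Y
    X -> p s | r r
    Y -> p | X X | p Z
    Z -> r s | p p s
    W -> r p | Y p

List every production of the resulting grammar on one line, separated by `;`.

Start has alternatives sharing prefix 's W': factor to Start → s W Start1 with Start1 → ε | Y s.
Y has alternatives sharing prefix 'p': factor to Y → p Y1 with Y1 → ε | Z.

Start -> r W Y | s W Start1; X -> p s | r r; Y -> X X | p Y1; Z -> r s | p p s; W -> r p | Y p; Start1 -> ε | Y s; Y1 -> ε | Z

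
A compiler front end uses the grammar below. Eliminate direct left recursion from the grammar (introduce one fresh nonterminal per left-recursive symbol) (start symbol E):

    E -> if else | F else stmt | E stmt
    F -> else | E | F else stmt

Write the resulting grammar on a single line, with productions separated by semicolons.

E -> if else E' | F else stmt E'; F -> else F' | E F'; E' -> stmt E' | ε; F' -> else stmt F' | ε

Directly left-recursive nonterminals: E, F.
For E: α = {stmt}, β = {if else, F else stmt}. Rewrite as E → β E' and E' → α E' | ε.
For F: α = {else stmt}, β = {else, E}. Rewrite as F → β F' and F' → α F' | ε.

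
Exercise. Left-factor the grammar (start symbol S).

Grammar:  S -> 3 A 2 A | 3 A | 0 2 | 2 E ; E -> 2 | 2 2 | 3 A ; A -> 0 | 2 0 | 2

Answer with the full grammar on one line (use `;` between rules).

S -> 0 2 | 2 E | 3 A S'; E -> 3 A | 2 E'; A -> 0 | 2 A'; S' -> 2 A | ε; E' -> ε | 2; A' -> 0 | ε

S has alternatives sharing prefix '3 A': factor to S → 3 A S' with S' → 2 A | ε.
E has alternatives sharing prefix '2': factor to E → 2 E' with E' → ε | 2.
A has alternatives sharing prefix '2': factor to A → 2 A' with A' → 0 | ε.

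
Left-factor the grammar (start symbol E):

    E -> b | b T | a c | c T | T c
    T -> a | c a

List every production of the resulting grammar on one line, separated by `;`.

E -> a c | c T | T c | b E'; T -> a | c a; E' -> epsilon | T

E has alternatives sharing prefix 'b': factor to E → b E' with E' → ε | T.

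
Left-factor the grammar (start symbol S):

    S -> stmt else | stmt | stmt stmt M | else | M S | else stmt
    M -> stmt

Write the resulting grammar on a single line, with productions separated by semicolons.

S -> M S | stmt S' | else S''; M -> stmt; S' -> else | ε | stmt M; S'' -> ε | stmt

S has alternatives sharing prefix 'stmt': factor to S → stmt S' with S' → else | ε | stmt M.
S has alternatives sharing prefix 'else': factor to S → else S'' with S'' → ε | stmt.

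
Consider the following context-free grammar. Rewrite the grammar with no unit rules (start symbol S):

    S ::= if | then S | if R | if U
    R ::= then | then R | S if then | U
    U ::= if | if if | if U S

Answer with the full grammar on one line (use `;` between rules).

Unit pairs: R ⇒* {U}.
For each unit pair (A, B), copy every non-unit production of B to A, then drop all unit productions.

S ::= if | then S | if R | if U; R ::= if | if if | if U S | then | then R | S if then; U ::= if | if if | if U S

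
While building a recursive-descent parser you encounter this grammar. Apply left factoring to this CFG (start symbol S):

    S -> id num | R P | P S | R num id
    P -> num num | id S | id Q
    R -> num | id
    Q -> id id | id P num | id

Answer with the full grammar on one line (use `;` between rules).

S has alternatives sharing prefix 'R': factor to S → R S' with S' → P | num id.
P has alternatives sharing prefix 'id': factor to P → id P' with P' → S | Q.
Q has alternatives sharing prefix 'id': factor to Q → id Q' with Q' → id | P num | ε.

S -> id num | P S | R S'; P -> num num | id P'; R -> num | id; Q -> id Q'; S' -> P | num id; P' -> S | Q; Q' -> id | P num | ε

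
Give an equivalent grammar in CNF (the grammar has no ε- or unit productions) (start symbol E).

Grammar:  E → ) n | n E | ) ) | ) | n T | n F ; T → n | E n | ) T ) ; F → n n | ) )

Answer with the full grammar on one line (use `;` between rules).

Introduce a nonterminal for each terminal appearing in a rule of length ≥ 2: X1 → ), X2 → n.
Binarize each right-hand side of length ≥ 3 by chaining fresh nonterminals (Y1, Y2, …): affected rules were T → X1 T X1.

E → X1 X2 | X2 E | X1 X1 | ) | X2 T | X2 F; T → n | E X2 | X1 Y1; F → X2 X2 | X1 X1; X1 → ); X2 → n; Y1 → T X1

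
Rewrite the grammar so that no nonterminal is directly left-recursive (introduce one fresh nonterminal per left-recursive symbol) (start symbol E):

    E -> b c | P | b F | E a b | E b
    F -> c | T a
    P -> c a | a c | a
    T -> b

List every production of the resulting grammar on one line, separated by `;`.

E -> b c E' | P E' | b F E'; F -> c | T a; P -> c a | a c | a; T -> b; E' -> a b E' | b E' | ε

Directly left-recursive nonterminal: E.
For E: α = {a b, b}, β = {b c, P, b F}. Rewrite as E → β E' and E' → α E' | ε.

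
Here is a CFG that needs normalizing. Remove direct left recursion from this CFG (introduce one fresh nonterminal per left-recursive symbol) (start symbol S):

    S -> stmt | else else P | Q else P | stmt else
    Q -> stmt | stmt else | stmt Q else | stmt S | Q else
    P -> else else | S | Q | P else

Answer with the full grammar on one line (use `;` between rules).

S -> stmt | else else P | Q else P | stmt else; Q -> stmt Q' | stmt else Q' | stmt Q else Q' | stmt S Q'; P -> else else P' | S P' | Q P'; Q' -> else Q' | ε; P' -> else P' | ε

Q, P are directly left-recursive.
For Q: α = {else}, β = {stmt, stmt else, stmt Q else, stmt S}. Rewrite as Q → β Q' and Q' → α Q' | ε.
For P: α = {else}, β = {else else, S, Q}. Rewrite as P → β P' and P' → α P' | ε.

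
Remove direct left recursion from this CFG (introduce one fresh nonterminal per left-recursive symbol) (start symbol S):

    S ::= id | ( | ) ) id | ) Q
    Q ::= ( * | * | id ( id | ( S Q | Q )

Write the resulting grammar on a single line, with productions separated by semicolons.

Q is directly left-recursive.
For Q: α = {)}, β = {( *, *, id ( id, ( S Q}. Rewrite as Q → β Q' and Q' → α Q' | ε.

S ::= id | ( | ) ) id | ) Q; Q ::= ( * Q' | * Q' | id ( id Q' | ( S Q Q'; Q' ::= ) Q' | ε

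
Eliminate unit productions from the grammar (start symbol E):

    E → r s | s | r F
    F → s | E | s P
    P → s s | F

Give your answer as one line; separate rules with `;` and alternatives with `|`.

E → r s | s | r F; F → r s | s | r F | s P; P → r s | s | r F | s P | s s

Unit pairs: F ⇒* {E}; P ⇒* {E, F}.
Replace each nonterminal's rules with the union of the non-unit rules of every nonterminal it unit-derives.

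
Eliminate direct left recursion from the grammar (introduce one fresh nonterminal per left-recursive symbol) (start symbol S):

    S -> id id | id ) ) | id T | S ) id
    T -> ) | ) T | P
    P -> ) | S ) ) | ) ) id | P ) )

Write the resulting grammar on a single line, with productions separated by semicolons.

S -> id id S' | id ) ) S' | id T S'; T -> ) | ) T | P; P -> ) P' | S ) ) P' | ) ) id P'; S' -> ) id S' | ε; P' -> ) ) P' | ε

Directly left-recursive nonterminals: S, P.
For S: α = {) id}, β = {id id, id ) ), id T}. Rewrite as S → β S' and S' → α S' | ε.
For P: α = {) )}, β = {), S ) ), ) ) id}. Rewrite as P → β P' and P' → α P' | ε.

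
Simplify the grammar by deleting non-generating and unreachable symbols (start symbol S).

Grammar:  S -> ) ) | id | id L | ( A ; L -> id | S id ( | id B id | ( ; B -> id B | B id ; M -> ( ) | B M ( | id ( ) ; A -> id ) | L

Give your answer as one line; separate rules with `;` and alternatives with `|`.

Generating nonterminals: {A, L, M, S}.
Reachable from S after that: {A, L, S}.
Removed useless symbols: {B, M} and every production mentioning them.

S -> ) ) | id | id L | ( A; L -> id | S id ( | (; A -> id ) | L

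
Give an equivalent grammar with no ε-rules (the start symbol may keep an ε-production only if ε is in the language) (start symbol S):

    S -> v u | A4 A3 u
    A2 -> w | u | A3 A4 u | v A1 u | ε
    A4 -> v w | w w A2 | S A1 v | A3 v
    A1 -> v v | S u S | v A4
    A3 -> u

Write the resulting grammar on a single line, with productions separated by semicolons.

Nullable nonterminals: {A2}.
ε ∉ L(G), so no ε-production is kept.
Add the nullable-subset variants: A4 → w w A2 gives w w A2 | w w.

S -> v u | A4 A3 u; A2 -> w | u | A3 A4 u | v A1 u; A4 -> v w | w w A2 | w w | S A1 v | A3 v; A1 -> v v | S u S | v A4; A3 -> u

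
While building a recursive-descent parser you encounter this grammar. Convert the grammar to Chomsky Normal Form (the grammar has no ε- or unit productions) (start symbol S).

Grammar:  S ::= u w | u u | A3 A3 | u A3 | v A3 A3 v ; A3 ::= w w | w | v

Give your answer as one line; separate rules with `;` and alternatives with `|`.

Introduce a nonterminal for each terminal appearing in a rule of length ≥ 2: X1 → u, X2 → w, X3 → v.
Binarize each right-hand side of length ≥ 3 by chaining fresh nonterminals (Y1, Y2, …): affected rules were S → X3 A3 A3 X3.

S ::= X1 X2 | X1 X1 | A3 A3 | X1 A3 | X3 Y1; A3 ::= X2 X2 | w | v; X1 ::= u; X2 ::= w; X3 ::= v; Y1 ::= A3 Y2; Y2 ::= A3 X3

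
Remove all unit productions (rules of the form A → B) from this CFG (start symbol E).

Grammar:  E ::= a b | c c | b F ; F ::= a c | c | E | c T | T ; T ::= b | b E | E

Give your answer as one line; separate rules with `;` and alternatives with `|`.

E ::= a b | c c | b F; F ::= a b | c c | b F | a c | c | c T | b | b E; T ::= a b | c c | b F | b | b E

Unit pairs: F ⇒* {E, T}; T ⇒* {E}.
For each unit pair (A, B), copy every non-unit production of B to A, then drop all unit productions.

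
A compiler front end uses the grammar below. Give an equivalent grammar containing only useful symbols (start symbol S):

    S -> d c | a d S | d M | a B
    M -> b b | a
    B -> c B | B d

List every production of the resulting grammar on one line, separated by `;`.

Generating nonterminals: {M, S}.
Reachable from S after that: {M, S}.
Removed useless symbols: {B} and every production mentioning them.

S -> d c | a d S | d M; M -> b b | a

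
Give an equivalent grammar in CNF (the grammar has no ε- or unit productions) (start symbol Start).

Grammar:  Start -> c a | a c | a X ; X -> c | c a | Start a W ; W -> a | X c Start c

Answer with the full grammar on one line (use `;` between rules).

Introduce a nonterminal for each terminal appearing in a rule of length ≥ 2: X1 → c, X2 → a.
Binarize each right-hand side of length ≥ 3 by chaining fresh nonterminals (Y1, Y2, …): affected rules were X → Start X2 W; W → X X1 Start X1.

Start -> X1 X2 | X2 X1 | X2 X; X -> c | X1 X2 | Start Y1; W -> a | X Y2; X1 -> c; X2 -> a; Y1 -> X2 W; Y2 -> X1 Y3; Y3 -> Start X1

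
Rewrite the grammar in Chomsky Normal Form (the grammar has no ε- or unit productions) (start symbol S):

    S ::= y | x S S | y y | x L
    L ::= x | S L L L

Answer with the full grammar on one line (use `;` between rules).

S ::= y | X1 Y1 | X2 X2 | X1 L; L ::= x | S Y2; X1 ::= x; X2 ::= y; Y1 ::= S S; Y2 ::= L Y3; Y3 ::= L L

Introduce a nonterminal for each terminal appearing in a rule of length ≥ 2: X1 → x, X2 → y.
Binarize each right-hand side of length ≥ 3 by chaining fresh nonterminals (Y1, Y2, …): affected rules were S → X1 S S; L → S L L L.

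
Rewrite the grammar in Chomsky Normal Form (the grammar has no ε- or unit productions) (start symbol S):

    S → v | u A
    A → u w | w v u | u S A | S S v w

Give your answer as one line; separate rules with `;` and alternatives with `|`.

Introduce a nonterminal for each terminal appearing in a rule of length ≥ 2: X1 → u, X2 → w, X3 → v.
Binarize each right-hand side of length ≥ 3 by chaining fresh nonterminals (Y1, Y2, …): affected rules were A → X2 X3 X1; A → X1 S A; A → S S X3 X2.

S → v | X1 A; A → X1 X2 | X2 Y1 | X1 Y2 | S Y3; X1 → u; X2 → w; X3 → v; Y1 → X3 X1; Y2 → S A; Y3 → S Y4; Y4 → X3 X2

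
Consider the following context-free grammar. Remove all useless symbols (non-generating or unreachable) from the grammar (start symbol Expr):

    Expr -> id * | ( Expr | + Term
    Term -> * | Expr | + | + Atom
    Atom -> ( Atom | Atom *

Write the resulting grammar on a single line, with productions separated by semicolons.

Generating nonterminals: {Expr, Term}.
Reachable from Expr after that: {Expr, Term}.
Removed useless symbols: {Atom} and every production mentioning them.

Expr -> id * | ( Expr | + Term; Term -> * | Expr | +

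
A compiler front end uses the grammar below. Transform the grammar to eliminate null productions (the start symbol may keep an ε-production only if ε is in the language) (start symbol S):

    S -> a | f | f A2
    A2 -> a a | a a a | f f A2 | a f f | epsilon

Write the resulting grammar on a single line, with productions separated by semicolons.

S -> a | f | f A2; A2 -> a a | a a a | f f A2 | f f | a f f

Nullable nonterminals: {A2}.
ε ∉ L(G), so no ε-production is kept.
For each production, add variants omitting each subset of nullable occurrences: A2 → f f A2 gives f f A2 | f f.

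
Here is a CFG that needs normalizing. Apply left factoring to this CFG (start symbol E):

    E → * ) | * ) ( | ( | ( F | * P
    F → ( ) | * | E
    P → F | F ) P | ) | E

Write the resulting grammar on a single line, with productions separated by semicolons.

E has alternatives sharing prefix '*': factor to E → * E' with E' → ) | ) ( | P.
E has alternatives sharing prefix '(': factor to E → ( E'' with E'' → ε | F.
P has alternatives sharing prefix 'F': factor to P → F P' with P' → ε | ) P.
E' has alternatives sharing prefix ')': factor to E' → ) E''' with E''' → ε | (.

E → * E' | ( E''; F → ( ) | * | E; P → ) | E | F P'; E' → P | ) E'''; E'' → ε | F; P' → ε | ) P; E''' → ε | (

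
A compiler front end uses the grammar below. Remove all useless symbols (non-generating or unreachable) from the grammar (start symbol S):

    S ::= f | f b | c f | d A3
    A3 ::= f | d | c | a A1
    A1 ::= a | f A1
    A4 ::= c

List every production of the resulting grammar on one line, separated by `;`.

Generating nonterminals: {A1, A3, A4, S}.
Reachable from S after that: {A1, A3, S}.
Removed useless symbols: {A4} and every production mentioning them.

S ::= f | f b | c f | d A3; A3 ::= f | d | c | a A1; A1 ::= a | f A1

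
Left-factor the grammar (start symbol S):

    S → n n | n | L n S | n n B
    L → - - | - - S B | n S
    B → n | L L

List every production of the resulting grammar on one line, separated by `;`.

S → L n S | n S'; L → n S | - - L'; B → n | L L; S' → ε | n S''; L' → ε | S B; S'' → ε | B

S has alternatives sharing prefix 'n': factor to S → n S' with S' → n | ε | n B.
L has alternatives sharing prefix '- -': factor to L → - - L' with L' → ε | S B.
S' has alternatives sharing prefix 'n': factor to S' → n S'' with S'' → ε | B.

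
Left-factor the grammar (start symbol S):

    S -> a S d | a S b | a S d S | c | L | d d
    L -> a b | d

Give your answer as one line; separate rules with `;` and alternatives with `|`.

S -> c | L | d d | a S S'; L -> a b | d; S' -> b | d S''; S'' -> ε | S

S has alternatives sharing prefix 'a S': factor to S → a S S' with S' → d | b | d S.
S' has alternatives sharing prefix 'd': factor to S' → d S'' with S'' → ε | S.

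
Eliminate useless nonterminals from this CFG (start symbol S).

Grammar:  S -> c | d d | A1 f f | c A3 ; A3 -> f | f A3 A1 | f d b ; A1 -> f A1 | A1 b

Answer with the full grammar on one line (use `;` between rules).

S -> c | d d | c A3; A3 -> f | f d b

Generating nonterminals: {A3, S}.
Reachable from S after that: {A3, S}.
Removed useless symbols: {A1} and every production mentioning them.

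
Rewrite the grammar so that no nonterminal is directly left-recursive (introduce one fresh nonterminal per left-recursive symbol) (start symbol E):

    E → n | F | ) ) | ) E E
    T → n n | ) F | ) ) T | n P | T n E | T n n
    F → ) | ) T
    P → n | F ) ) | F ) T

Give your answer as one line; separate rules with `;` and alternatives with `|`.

E → n | F | ) ) | ) E E; T → n n T' | ) F T' | ) ) T T' | n P T'; F → ) | ) T; P → n | F ) ) | F ) T; T' → n E T' | n n T' | ε

Directly left-recursive nonterminal: T.
For T: α = {n E, n n}, β = {n n, ) F, ) ) T, n P}. Rewrite as T → β T' and T' → α T' | ε.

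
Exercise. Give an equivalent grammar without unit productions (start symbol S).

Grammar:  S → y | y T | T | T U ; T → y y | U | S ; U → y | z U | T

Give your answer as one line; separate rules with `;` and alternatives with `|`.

Unit pairs: S ⇒* {T, U}; T ⇒* {S, U}; U ⇒* {S, T}.
For each unit pair (A, B), copy every non-unit production of B to A, then drop all unit productions.

S → y | z U | y T | T U | y y; T → y | z U | y T | T U | y y; U → y | z U | y T | T U | y y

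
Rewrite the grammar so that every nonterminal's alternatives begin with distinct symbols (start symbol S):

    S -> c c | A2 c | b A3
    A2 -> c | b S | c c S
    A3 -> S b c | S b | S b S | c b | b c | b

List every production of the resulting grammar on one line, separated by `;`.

A2 has alternatives sharing prefix 'c': factor to A2 → c A2' with A2' → ε | c S.
A3 has alternatives sharing prefix 'S b': factor to A3 → S b A3' with A3' → c | ε | S.
A3 has alternatives sharing prefix 'b': factor to A3 → b A3'' with A3'' → c | ε.

S -> c c | A2 c | b A3; A2 -> b S | c A2'; A3 -> c b | S b A3' | b A3''; A2' -> ε | c S; A3' -> c | ε | S; A3'' -> c | ε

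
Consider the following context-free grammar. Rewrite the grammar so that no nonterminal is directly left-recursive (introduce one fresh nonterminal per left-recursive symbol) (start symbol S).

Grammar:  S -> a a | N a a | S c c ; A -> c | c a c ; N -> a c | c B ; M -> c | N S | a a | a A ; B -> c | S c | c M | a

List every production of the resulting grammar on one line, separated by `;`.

S -> a a S' | N a a S'; A -> c | c a c; N -> a c | c B; M -> c | N S | a a | a A; B -> c | S c | c M | a; S' -> c c S' | ε

S is directly left-recursive.
For S: α = {c c}, β = {a a, N a a}. Rewrite as S → β S' and S' → α S' | ε.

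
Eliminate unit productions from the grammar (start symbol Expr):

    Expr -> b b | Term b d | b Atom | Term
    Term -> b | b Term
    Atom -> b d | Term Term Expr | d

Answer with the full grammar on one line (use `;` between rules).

Unit pairs: Expr ⇒* {Term}.
For each unit pair (A, B), copy every non-unit production of B to A, then drop all unit productions.

Expr -> b | b Term | b b | Term b d | b Atom; Term -> b | b Term; Atom -> b d | Term Term Expr | d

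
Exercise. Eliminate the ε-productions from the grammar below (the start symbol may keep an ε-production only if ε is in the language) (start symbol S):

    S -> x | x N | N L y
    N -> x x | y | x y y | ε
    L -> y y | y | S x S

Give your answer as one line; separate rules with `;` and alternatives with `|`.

S -> x | x N | N L y | L y; N -> x x | y | x y y; L -> y y | y | S x S

The nullable symbols are {N}.
ε ∉ L(G), so no ε-production is kept.
Expand every rule over subsets of its nullable positions: S → N L y gives N L y | L y.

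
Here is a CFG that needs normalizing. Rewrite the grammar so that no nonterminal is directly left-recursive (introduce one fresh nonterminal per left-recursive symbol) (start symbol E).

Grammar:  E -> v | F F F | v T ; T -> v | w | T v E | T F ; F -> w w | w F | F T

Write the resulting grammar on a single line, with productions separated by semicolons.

Left recursion appears on T, F.
For T: α = {v E, F}, β = {v, w}. Rewrite as T → β T' and T' → α T' | ε.
For F: α = {T}, β = {w w, w F}. Rewrite as F → β F' and F' → α F' | ε.

E -> v | F F F | v T; T -> v T' | w T'; F -> w w F' | w F F'; T' -> v E T' | F T' | ε; F' -> T F' | ε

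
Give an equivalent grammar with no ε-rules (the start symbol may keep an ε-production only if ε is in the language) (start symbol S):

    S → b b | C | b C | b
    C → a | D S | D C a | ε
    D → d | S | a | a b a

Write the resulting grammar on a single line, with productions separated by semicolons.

S → b b | C | b C | b | ε; C → a | D S | D | S | D C a | D a | C a; D → d | S | a | a b a

Nullable nonterminals: {C, D, S}.
ε ∈ L(G) since S is nullable, so keep S → ε.
Expand every rule over subsets of its nullable positions: S → b C gives b C | b. C → D S gives D S | D | S. C → D C a gives D C a | D a | C a.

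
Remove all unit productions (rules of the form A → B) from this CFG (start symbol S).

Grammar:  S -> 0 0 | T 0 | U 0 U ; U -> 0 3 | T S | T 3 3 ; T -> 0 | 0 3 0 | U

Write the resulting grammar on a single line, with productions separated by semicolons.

S -> 0 0 | T 0 | U 0 U; U -> 0 3 | T S | T 3 3; T -> 0 3 | T S | T 3 3 | 0 | 0 3 0

Unit pairs: T ⇒* {U}.
For every A with A ⇒* B via unit rules, add B's non-unit alternatives to A; then delete every rule of the form X → Y.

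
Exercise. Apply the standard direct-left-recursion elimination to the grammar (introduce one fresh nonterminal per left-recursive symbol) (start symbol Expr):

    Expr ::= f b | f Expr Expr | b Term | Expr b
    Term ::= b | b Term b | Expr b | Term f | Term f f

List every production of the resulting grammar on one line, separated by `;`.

Expr ::= f b Expr1 | f Expr Expr Expr1 | b Term Expr1; Term ::= b Term1 | b Term b Term1 | Expr b Term1; Expr1 ::= b Expr1 | eps; Term1 ::= f Term1 | f f Term1 | eps

Directly left-recursive nonterminals: Expr, Term.
For Expr: α = {b}, β = {f b, f Expr Expr, b Term}. Rewrite as Expr → β Expr1 and Expr1 → α Expr1 | ε.
For Term: α = {f, f f}, β = {b, b Term b, Expr b}. Rewrite as Term → β Term1 and Term1 → α Term1 | ε.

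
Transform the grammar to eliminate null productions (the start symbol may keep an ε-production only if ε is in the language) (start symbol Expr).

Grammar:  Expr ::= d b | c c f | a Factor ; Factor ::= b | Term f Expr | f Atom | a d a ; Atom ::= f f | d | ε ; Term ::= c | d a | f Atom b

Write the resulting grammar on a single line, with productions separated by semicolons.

Expr ::= d b | c c f | a Factor; Factor ::= b | Term f Expr | f Atom | f | a d a; Atom ::= f f | d; Term ::= c | d a | f Atom b | f b

Nullable nonterminals: {Atom}.
ε ∉ L(G), so no ε-production is kept.
Expand every rule over subsets of its nullable positions: Factor → f Atom gives f Atom | f. Term → f Atom b gives f Atom b | f b.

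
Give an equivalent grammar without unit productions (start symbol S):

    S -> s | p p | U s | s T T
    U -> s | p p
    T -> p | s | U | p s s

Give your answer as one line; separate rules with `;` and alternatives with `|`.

Unit pairs: T ⇒* {U}.
Replace each nonterminal's rules with the union of the non-unit rules of every nonterminal it unit-derives.

S -> s | p p | U s | s T T; U -> s | p p; T -> s | p p | p | p s s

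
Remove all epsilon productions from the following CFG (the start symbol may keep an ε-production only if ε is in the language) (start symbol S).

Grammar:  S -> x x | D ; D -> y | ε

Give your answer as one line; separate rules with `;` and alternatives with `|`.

S -> x x | D | ε; D -> y

The nullable symbols are {D, S}.
ε ∈ L(G) since S is nullable, so keep S → ε.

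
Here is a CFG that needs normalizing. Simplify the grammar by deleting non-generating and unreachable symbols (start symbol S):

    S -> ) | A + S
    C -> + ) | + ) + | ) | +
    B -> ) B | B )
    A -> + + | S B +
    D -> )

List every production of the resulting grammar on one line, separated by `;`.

Generating nonterminals: {A, C, D, S}.
Reachable from S after that: {A, S}.
Removed useless symbols: {B, C, D} and every production mentioning them.

S -> ) | A + S; A -> + +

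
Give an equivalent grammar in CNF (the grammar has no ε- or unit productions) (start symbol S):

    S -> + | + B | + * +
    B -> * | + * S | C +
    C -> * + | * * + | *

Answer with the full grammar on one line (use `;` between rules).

Introduce a nonterminal for each terminal appearing in a rule of length ≥ 2: X1 → +, X2 → *.
Binarize each right-hand side of length ≥ 3 by chaining fresh nonterminals (Y1, Y2, …): affected rules were S → X1 X2 X1; B → X1 X2 S; C → X2 X2 X1.

S -> + | X1 B | X1 Y1; B -> * | X1 Y2 | C X1; C -> X2 X1 | X2 Y3 | *; X1 -> +; X2 -> *; Y1 -> X2 X1; Y2 -> X2 S; Y3 -> X2 X1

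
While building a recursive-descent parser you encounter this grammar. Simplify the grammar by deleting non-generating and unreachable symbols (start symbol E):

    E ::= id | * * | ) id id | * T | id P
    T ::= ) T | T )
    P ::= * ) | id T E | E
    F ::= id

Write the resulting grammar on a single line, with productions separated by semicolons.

Generating nonterminals: {E, F, P}.
Reachable from E after that: {E, P}.
Removed useless symbols: {F, T} and every production mentioning them.

E ::= id | * * | ) id id | id P; P ::= * ) | E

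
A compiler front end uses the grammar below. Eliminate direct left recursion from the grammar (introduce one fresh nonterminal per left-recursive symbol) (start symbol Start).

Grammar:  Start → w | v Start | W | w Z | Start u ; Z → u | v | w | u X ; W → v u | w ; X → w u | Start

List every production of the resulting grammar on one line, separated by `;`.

Left recursion appears on Start.
For Start: α = {u}, β = {w, v Start, W, w Z}. Rewrite as Start → β Start1 and Start1 → α Start1 | ε.

Start → w Start1 | v Start Start1 | W Start1 | w Z Start1; Z → u | v | w | u X; W → v u | w; X → w u | Start; Start1 → u Start1 | ε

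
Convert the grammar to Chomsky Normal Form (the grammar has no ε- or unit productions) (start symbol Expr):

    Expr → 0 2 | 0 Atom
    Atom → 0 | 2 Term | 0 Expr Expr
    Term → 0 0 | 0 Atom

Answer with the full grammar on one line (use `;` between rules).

Introduce a nonterminal for each terminal appearing in a rule of length ≥ 2: X1 → 0, X2 → 2.
Binarize each right-hand side of length ≥ 3 by chaining fresh nonterminals (Y1, Y2, …): affected rules were Atom → X1 Expr Expr.

Expr → X1 X2 | X1 Atom; Atom → 0 | X2 Term | X1 Y1; Term → X1 X1 | X1 Atom; X1 → 0; X2 → 2; Y1 → Expr Expr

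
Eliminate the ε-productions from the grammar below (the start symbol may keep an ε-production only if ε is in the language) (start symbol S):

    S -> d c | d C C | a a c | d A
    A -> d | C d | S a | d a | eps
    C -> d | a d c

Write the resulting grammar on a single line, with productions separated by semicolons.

S -> d c | d C C | a a c | d A | d; A -> d | C d | S a | d a; C -> d | a d c

The nullable symbols are {A}.
ε ∉ L(G), so no ε-production is kept.
Add the nullable-subset variants: S → d A gives d A | d.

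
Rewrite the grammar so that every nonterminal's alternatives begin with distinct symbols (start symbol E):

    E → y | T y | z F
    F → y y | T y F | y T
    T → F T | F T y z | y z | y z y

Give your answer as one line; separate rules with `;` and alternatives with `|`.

E → y | T y | z F; F → T y F | y F'; T → F T T' | y z T''; F' → y | T; T' → ε | y z; T'' → ε | y

F has alternatives sharing prefix 'y': factor to F → y F' with F' → y | T.
T has alternatives sharing prefix 'F T': factor to T → F T T' with T' → ε | y z.
T has alternatives sharing prefix 'y z': factor to T → y z T'' with T'' → ε | y.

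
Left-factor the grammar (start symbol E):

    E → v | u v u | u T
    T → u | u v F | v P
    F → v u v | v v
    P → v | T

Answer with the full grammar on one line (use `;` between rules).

E → v | u E'; T → v P | u T'; F → v F'; P → v | T; E' → v u | T; T' → ε | v F; F' → u v | v

E has alternatives sharing prefix 'u': factor to E → u E' with E' → v u | T.
T has alternatives sharing prefix 'u': factor to T → u T' with T' → ε | v F.
F has alternatives sharing prefix 'v': factor to F → v F' with F' → u v | v.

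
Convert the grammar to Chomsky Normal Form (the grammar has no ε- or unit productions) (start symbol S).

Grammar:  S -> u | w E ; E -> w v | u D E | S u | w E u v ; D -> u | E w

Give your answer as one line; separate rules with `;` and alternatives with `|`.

S -> u | X1 E; E -> X1 X2 | X3 Y1 | S X3 | X1 Y2; D -> u | E X1; X1 -> w; X2 -> v; X3 -> u; Y1 -> D E; Y2 -> E Y3; Y3 -> X3 X2

Introduce a nonterminal for each terminal appearing in a rule of length ≥ 2: X1 → w, X2 → v, X3 → u.
Binarize each right-hand side of length ≥ 3 by chaining fresh nonterminals (Y1, Y2, …): affected rules were E → X3 D E; E → X1 E X3 X2.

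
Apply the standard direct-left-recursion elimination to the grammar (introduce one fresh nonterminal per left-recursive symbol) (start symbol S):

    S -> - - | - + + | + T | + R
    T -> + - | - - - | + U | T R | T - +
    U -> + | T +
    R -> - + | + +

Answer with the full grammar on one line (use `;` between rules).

S -> - - | - + + | + T | + R; T -> + - T' | - - - T' | + U T'; U -> + | T +; R -> - + | + +; T' -> R T' | - + T' | ε

Directly left-recursive nonterminal: T.
For T: α = {R, - +}, β = {+ -, - - -, + U}. Rewrite as T → β T' and T' → α T' | ε.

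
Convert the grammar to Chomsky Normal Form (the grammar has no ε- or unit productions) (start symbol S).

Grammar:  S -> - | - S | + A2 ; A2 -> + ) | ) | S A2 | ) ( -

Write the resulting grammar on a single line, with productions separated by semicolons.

Introduce a nonterminal for each terminal appearing in a rule of length ≥ 2: X1 → -, X2 → +, X3 → ), X4 → (.
Binarize each right-hand side of length ≥ 3 by chaining fresh nonterminals (Y1, Y2, …): affected rules were A2 → X3 X4 X1.

S -> - | X1 S | X2 A2; A2 -> X2 X3 | ) | S A2 | X3 Y1; X1 -> -; X2 -> +; X3 -> ); X4 -> (; Y1 -> X4 X1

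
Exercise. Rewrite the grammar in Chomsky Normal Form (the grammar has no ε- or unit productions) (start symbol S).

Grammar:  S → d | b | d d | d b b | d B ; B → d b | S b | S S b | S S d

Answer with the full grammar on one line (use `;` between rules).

S → d | b | X1 X1 | X1 Y1 | X1 B; B → X1 X2 | S X2 | S Y2 | S Y3; X1 → d; X2 → b; Y1 → X2 X2; Y2 → S X2; Y3 → S X1

Introduce a nonterminal for each terminal appearing in a rule of length ≥ 2: X1 → d, X2 → b.
Binarize each right-hand side of length ≥ 3 by chaining fresh nonterminals (Y1, Y2, …): affected rules were S → X1 X2 X2; B → S S X2; B → S S X1.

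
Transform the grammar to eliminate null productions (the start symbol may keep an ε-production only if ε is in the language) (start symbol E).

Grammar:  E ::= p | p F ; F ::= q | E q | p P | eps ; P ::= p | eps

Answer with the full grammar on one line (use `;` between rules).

E ::= p | p F; F ::= q | E q | p P | p; P ::= p

The nullable symbols are {F, P}.
ε ∉ L(G), so no ε-production is kept.
Add the nullable-subset variants: F → p P gives p P | p.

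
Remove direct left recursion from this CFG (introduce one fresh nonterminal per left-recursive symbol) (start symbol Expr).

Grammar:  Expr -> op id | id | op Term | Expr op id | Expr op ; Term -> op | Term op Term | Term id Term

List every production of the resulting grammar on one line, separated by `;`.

Expr -> op id Expr1 | id Expr1 | op Term Expr1; Term -> op Term1; Expr1 -> op id Expr1 | op Expr1 | epsilon; Term1 -> op Term Term1 | id Term Term1 | epsilon

Left recursion appears on Expr, Term.
For Expr: α = {op id, op}, β = {op id, id, op Term}. Rewrite as Expr → β Expr1 and Expr1 → α Expr1 | ε.
For Term: α = {op Term, id Term}, β = {op}. Rewrite as Term → β Term1 and Term1 → α Term1 | ε.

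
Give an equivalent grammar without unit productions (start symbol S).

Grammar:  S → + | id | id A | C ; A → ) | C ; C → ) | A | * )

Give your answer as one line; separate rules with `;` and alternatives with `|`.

S → ) | * ) | + | id | id A; A → ) | * ); C → ) | * )

Unit pairs: A ⇒* {C}; C ⇒* {A}; S ⇒* {A, C}.
For each unit pair (A, B), copy every non-unit production of B to A, then drop all unit productions.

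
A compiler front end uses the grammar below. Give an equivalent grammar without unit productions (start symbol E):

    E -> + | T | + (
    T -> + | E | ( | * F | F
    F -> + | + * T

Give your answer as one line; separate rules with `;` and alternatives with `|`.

Unit pairs: E ⇒* {F, T}; T ⇒* {E, F}.
Replace each nonterminal's rules with the union of the non-unit rules of every nonterminal it unit-derives.

E -> + | + ( | + * T | ( | * F; T -> + | + ( | + * T | ( | * F; F -> + | + * T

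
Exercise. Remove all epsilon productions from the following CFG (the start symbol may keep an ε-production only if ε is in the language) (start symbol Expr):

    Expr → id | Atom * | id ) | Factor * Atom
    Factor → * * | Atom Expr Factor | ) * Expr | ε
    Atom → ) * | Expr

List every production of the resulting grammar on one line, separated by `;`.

The nullable symbols are {Factor}.
ε ∉ L(G), so no ε-production is kept.
Add the nullable-subset variants: Expr → Factor * Atom gives Factor * Atom | * Atom. Factor → Atom Expr Factor gives Atom Expr Factor | Atom Expr.

Expr → id | Atom * | id ) | Factor * Atom | * Atom; Factor → * * | Atom Expr Factor | Atom Expr | ) * Expr; Atom → ) * | Expr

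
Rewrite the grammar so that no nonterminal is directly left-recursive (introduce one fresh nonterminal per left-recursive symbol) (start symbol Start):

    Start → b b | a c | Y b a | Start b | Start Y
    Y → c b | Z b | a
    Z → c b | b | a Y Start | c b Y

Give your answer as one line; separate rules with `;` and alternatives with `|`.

Directly left-recursive nonterminal: Start.
For Start: α = {b, Y}, β = {b b, a c, Y b a}. Rewrite as Start → β Start1 and Start1 → α Start1 | ε.

Start → b b Start1 | a c Start1 | Y b a Start1; Y → c b | Z b | a; Z → c b | b | a Y Start | c b Y; Start1 → b Start1 | Y Start1 | ε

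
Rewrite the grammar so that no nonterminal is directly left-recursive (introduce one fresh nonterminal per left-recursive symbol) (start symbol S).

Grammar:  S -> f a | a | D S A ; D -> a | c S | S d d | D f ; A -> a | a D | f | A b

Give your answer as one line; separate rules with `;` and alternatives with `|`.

Directly left-recursive nonterminals: D, A.
For D: α = {f}, β = {a, c S, S d d}. Rewrite as D → β D' and D' → α D' | ε.
For A: α = {b}, β = {a, a D, f}. Rewrite as A → β A' and A' → α A' | ε.

S -> f a | a | D S A; D -> a D' | c S D' | S d d D'; A -> a A' | a D A' | f A'; D' -> f D' | ε; A' -> b A' | ε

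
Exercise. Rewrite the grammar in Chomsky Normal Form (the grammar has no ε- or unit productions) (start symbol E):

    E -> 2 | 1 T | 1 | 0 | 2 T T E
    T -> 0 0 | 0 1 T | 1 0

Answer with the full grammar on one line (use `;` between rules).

E -> 2 | X1 T | 1 | 0 | X2 Y1; T -> X3 X3 | X3 Y3 | X1 X3; X1 -> 1; X2 -> 2; X3 -> 0; Y1 -> T Y2; Y2 -> T E; Y3 -> X1 T

Introduce a nonterminal for each terminal appearing in a rule of length ≥ 2: X1 → 1, X2 → 2, X3 → 0.
Binarize each right-hand side of length ≥ 3 by chaining fresh nonterminals (Y1, Y2, …): affected rules were E → X2 T T E; T → X3 X1 T.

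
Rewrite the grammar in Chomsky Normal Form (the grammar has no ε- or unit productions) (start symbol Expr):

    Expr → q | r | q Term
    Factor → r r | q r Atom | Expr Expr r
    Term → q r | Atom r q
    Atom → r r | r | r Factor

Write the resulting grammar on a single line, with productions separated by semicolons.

Introduce a nonterminal for each terminal appearing in a rule of length ≥ 2: X1 → q, X2 → r.
Binarize each right-hand side of length ≥ 3 by chaining fresh nonterminals (Y1, Y2, …): affected rules were Factor → X1 X2 Atom; Factor → Expr Expr X2; Term → Atom X2 X1.

Expr → q | r | X1 Term; Factor → X2 X2 | X1 Y1 | Expr Y2; Term → X1 X2 | Atom Y3; Atom → X2 X2 | r | X2 Factor; X1 → q; X2 → r; Y1 → X2 Atom; Y2 → Expr X2; Y3 → X2 X1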